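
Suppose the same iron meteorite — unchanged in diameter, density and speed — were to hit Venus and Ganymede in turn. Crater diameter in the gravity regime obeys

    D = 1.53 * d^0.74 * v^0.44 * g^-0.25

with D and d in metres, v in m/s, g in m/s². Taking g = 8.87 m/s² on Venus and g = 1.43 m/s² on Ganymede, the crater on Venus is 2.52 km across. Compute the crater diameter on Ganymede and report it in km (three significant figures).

D ≈ 3.98 km

All impactor-dependent factors cancel in the ratio, leaving D_Ganymede/D_Venus = (g_Ganymede/g_Venus)^-0.25.
(1.43/8.87)^-0.25 = 0.1612^-0.25 = 1.578
D_Ganymede = 1.578 × 2.52 km = 3.98 km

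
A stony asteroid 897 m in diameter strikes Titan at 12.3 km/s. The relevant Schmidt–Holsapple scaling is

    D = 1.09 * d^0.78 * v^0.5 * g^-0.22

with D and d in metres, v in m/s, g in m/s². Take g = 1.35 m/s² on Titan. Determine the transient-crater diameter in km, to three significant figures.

In SI units: v = 12300 m/s.
d^0.78 = 897^0.78 = 201.0
v^0.5 = 12300^0.5 = 110.9
g^-0.22 = 1.35^-0.22 = 0.9361
D = 1.09 × 201.0 × 110.9 × 0.9361 = 22744 m
   = 22.74 km

D ≈ 22.7 km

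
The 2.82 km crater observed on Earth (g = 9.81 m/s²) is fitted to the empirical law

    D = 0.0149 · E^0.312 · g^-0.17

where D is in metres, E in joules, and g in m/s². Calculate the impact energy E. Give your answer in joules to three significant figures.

Rearranging: E = [D / (0.0149 · g^-0.17)]^(1/0.312).
D = 2820 m.
g^-0.17 = 9.81^-0.17 = 0.6783
D / (0.0149 × 0.6783) = 2820 / (0.01011) = 2.789 × 10^5
E = (2.789 × 10^5)^3.2051 = 2.839 × 10^17 J

E ≈ 2.84 × 10^17 J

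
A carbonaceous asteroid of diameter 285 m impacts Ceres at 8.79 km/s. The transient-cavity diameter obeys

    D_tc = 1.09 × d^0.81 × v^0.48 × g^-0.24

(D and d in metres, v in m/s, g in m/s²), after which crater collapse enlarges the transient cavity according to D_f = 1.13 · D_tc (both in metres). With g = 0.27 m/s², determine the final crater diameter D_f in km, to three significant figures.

D_f ≈ 12.8 km

v = 8790 m/s.
d^0.81 = 285^0.81 = 97.37
v^0.48 = 8790^0.48 = 78.18
g^-0.24 = 0.27^-0.24 = 1.369
D_tc = 1.09 × 97.37 × 78.18 × 1.369 = 11360 m
D_f = 1.13 × 11360 = 12837 m
     = 12.84 km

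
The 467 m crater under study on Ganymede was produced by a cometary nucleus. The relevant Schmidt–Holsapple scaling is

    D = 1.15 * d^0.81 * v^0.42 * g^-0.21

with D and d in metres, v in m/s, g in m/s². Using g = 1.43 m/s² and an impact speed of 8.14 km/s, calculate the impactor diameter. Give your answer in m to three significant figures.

d ≈ 17.1 m

Rearranging for d: d = [D / (1.15 · 8140^0.42 · 1.43^-0.21)]^(1/0.81).
8140^0.42 = 43.90
1.43^-0.21 = 0.9276
Denominator = 1.15 × 43.90 × 0.9276 = 46.83
D / 46.83 = 467 / 46.83 = 9.972
d = 9.972^(1/0.81) = 9.972^1.2346 = 17.10 m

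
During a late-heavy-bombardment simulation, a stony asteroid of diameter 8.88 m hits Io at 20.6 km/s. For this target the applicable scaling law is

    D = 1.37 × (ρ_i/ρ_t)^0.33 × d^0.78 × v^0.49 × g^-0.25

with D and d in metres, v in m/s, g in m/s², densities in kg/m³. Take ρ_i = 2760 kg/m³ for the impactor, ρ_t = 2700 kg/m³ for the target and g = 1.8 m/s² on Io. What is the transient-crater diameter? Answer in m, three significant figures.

D ≈ 850 m

In SI units: v = 20600 m/s.
(ρ_i/ρ_t)^0.33 = (2760/2700)^0.33 = 1.007
d^0.78 = 8.88^0.78 = 5.492
v^0.49 = 20600^0.49 = 130.0
g^-0.25 = 1.8^-0.25 = 0.8633
D = 1.37 × 1.007 × 5.492 × 130.0 × 0.8633 = 850.3 m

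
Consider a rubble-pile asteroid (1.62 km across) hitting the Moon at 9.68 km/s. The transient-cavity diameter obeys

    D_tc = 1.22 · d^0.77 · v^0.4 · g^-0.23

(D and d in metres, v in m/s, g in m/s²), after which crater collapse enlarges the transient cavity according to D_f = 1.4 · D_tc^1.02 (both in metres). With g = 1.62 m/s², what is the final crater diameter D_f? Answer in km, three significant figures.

In SI: d = 1620 m, v = 9680 m/s.
d^0.77 = 1620^0.77 = 296.0
v^0.4 = 9680^0.4 = 39.30
g^-0.23 = 1.62^-0.23 = 0.8950
D_tc = 1.22 × 296.0 × 39.30 × 0.8950 = 12700 m
D_f = 1.4 × (12700)^1.02 = 21479 m
     = 21.48 km

D_f ≈ 21.5 km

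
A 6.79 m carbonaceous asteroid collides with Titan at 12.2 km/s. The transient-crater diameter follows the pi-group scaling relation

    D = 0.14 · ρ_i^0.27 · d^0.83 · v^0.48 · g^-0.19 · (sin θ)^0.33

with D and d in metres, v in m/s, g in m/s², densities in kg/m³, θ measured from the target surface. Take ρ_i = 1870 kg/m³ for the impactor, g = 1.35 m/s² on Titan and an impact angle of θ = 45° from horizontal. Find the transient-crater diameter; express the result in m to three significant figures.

In SI units: v = 12200 m/s.
ρ_i^0.27 = 1870^0.27 = 7.645
d^0.83 = 6.79^0.83 = 4.903
v^0.48 = 12200^0.48 = 91.51
g^-0.19 = 1.35^-0.19 = 0.9446
(sin 45°)^0.33 = 0.7071^0.33 = 0.8919
D = 0.14 × 7.645 × 4.903 × 91.51 × 0.9446 × 0.8919 = 404.6 m

D ≈ 405 m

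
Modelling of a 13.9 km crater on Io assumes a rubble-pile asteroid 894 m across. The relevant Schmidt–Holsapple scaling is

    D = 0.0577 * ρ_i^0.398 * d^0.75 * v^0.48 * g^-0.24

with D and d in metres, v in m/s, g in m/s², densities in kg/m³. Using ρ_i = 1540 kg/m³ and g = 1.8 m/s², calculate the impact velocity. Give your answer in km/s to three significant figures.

v ≈ 12.2 km/s

Rearranging for v: v = [D / (0.0577 · 1540^0.398 · 894^0.75 · 1.8^-0.24)]^(1/0.48).
D = 13900 m.
1540^0.398 = 18.56
894^0.75 = 163.5
1.8^-0.24 = 0.8684
Denominator = 0.0577 × 18.56 × 163.5 × 0.8684 = 152.1
D / 152.1 = 13900 / 152.1 = 91.39
v = 91.39^(1/0.48) = 91.39^2.0833 = 12166 m/s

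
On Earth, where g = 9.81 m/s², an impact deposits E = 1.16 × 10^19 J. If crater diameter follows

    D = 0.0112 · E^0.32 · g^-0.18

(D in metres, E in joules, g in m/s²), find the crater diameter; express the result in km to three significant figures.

E^0.32 = (1.16 × 10^19)^0.32 = 1.261 × 10^6
g^-0.18 = 9.81^-0.18 = 0.6630
D = 0.0112 × 1.261 × 10^6 × 0.6630 = 9364 m
   = 9.364 km

D ≈ 9.36 km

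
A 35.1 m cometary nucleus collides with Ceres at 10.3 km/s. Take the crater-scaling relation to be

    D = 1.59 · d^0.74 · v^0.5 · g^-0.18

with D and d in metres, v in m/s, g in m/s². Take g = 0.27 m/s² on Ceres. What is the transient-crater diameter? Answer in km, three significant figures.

D ≈ 2.84 km

In SI units: v = 10300 m/s.
d^0.74 = 35.1^0.74 = 13.92
v^0.5 = 10300^0.5 = 101.5
g^-0.18 = 0.27^-0.18 = 1.266
D = 1.59 × 13.92 × 101.5 × 1.266 = 2844 m
   = 2.844 km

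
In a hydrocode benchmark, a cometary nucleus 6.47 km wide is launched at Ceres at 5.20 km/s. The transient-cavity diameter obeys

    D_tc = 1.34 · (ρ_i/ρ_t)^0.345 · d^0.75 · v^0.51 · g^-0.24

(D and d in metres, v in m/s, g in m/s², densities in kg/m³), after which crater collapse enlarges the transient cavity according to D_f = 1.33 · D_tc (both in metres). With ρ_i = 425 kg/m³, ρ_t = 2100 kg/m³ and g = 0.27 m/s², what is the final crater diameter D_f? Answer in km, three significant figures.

D_f ≈ 79.7 km

In SI: d = 6470 m, v = 5200 m/s.
(ρ_i/ρ_t)^0.345 = (425/2100)^0.345 = 0.5763
d^0.75 = 6470^0.75 = 721.4
v^0.51 = 5200^0.51 = 78.55
g^-0.24 = 0.27^-0.24 = 1.369
D_tc = 1.34 × 0.5763 × 721.4 × 78.55 × 1.369 = 59910 m
D_f = 1.33 × 59910 = 79680 m
     = 79.68 km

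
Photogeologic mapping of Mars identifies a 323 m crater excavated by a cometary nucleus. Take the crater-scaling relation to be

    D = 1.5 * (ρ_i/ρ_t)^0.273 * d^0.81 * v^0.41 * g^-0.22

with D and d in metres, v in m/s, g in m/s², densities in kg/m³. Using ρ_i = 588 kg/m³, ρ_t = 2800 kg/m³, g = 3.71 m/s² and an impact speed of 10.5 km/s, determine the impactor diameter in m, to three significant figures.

d ≈ 16.9 m

Rearranging for d: d = [D / (1.5 · (588/2800)^0.273 · 10500^0.41 · 3.71^-0.22)]^(1/0.81).
(588/2800)^0.273 = 0.6531
10500^0.41 = 44.53
3.71^-0.22 = 0.7494
Denominator = 1.5 × 0.6531 × 44.53 × 0.7494 = 32.69
D / 32.69 = 323 / 32.69 = 9.881
d = 9.881^(1/0.81) = 9.881^1.2346 = 16.91 m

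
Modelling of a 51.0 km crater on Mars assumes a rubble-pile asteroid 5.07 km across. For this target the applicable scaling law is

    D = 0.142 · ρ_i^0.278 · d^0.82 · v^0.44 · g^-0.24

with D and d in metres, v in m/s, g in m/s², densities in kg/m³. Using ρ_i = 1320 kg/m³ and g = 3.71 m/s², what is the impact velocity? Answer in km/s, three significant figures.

v ≈ 11.5 km/s

Rearranging for v: v = [D / (0.142 · 1320^0.278 · 5070^0.82 · 3.71^-0.24)]^(1/0.44).
D = 51000 m.
1320^0.278 = 7.371
5070^0.82 = 1092
3.71^-0.24 = 0.7300
Denominator = 0.142 × 7.371 × 1092 × 0.7300 = 834.4
D / 834.4 = 51000 / 834.4 = 61.12
v = 61.12^(1/0.44) = 61.12^2.2727 = 11467 m/s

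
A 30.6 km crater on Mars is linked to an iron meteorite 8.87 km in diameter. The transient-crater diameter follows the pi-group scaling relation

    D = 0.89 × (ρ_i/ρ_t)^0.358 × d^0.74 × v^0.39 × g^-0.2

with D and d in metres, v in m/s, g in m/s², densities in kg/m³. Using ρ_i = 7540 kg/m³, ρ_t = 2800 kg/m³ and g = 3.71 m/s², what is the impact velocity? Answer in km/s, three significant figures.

Rearranging for v: v = [D / (0.89 · (7540/2800)^0.358 · 8870^0.74 · 3.71^-0.2)]^(1/0.39).
D = 30600 m.
(7540/2800)^0.358 = 1.426
8870^0.74 = 834.6
3.71^-0.2 = 0.7694
Denominator = 0.89 × 1.426 × 834.6 × 0.7694 = 815.0
D / 815.0 = 30600 / 815.0 = 37.55
v = 37.55^(1/0.39) = 37.55^2.5641 = 10901 m/s

v ≈ 10.9 km/s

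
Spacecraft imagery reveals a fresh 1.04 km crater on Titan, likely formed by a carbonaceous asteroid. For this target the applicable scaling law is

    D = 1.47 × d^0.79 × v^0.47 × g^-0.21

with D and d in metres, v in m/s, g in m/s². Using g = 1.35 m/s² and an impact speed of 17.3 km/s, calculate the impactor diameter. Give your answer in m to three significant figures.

Rearranging for d: d = [D / (1.47 · 17300^0.47 · 1.35^-0.21)]^(1/0.79).
D = 1040 m.
17300^0.47 = 98.15
1.35^-0.21 = 0.9389
Denominator = 1.47 × 98.15 × 0.9389 = 135.5
D / 135.5 = 1040 / 135.5 = 7.675
d = 7.675^(1/0.79) = 7.675^1.2658 = 13.19 m

d ≈ 13.2 m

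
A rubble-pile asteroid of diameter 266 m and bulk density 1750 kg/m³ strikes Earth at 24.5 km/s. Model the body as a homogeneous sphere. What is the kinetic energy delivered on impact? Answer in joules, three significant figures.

E ≈ 5.18 × 10^18 J

v = 24500 m/s.
Mass m = (π/6) ρ d³ = (π/6) × 1750 × (266)³ = 1.725 × 10^10 kg
E = ½ m v² = 0.5 × 1.725 × 10^10 × (24500)² = 5.177 × 10^18 J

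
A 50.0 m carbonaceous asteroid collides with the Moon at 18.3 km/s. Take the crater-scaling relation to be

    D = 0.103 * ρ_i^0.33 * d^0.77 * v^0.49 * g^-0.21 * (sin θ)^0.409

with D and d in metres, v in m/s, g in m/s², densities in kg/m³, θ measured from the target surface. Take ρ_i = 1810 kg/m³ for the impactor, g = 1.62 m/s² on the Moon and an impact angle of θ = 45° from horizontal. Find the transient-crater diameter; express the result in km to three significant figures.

In SI units: v = 18300 m/s.
ρ_i^0.33 = 1810^0.33 = 11.89
d^0.77 = 50^0.77 = 20.33
v^0.49 = 18300^0.49 = 122.6
g^-0.21 = 1.62^-0.21 = 0.9037
(sin 45°)^0.409 = 0.7071^0.409 = 0.8678
D = 0.103 × 11.89 × 20.33 × 122.6 × 0.9037 × 0.8678 = 2394 m
   = 2.394 km

D ≈ 2.39 km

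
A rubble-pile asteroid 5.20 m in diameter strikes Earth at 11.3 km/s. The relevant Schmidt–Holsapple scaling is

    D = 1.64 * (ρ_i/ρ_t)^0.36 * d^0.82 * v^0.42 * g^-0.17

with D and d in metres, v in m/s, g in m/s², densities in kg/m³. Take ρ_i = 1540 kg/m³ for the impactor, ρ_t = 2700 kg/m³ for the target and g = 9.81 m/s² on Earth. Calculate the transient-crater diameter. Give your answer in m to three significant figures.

In SI units: v = 11300 m/s.
(ρ_i/ρ_t)^0.36 = (1540/2700)^0.36 = 0.8170
d^0.82 = 5.2^0.82 = 3.865
v^0.42 = 11300^0.42 = 50.38
g^-0.17 = 9.81^-0.17 = 0.6783
D = 1.64 × 0.8170 × 3.865 × 50.38 × 0.6783 = 177.0 m

D ≈ 177 m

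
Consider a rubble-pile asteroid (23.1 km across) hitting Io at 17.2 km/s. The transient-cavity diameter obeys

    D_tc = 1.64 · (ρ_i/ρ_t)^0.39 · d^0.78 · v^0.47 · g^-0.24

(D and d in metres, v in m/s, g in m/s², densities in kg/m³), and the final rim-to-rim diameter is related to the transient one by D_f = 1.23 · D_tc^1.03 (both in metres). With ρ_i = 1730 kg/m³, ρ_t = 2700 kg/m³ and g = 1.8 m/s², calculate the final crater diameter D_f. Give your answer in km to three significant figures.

In SI: d = 23100 m, v = 17200 m/s.
(ρ_i/ρ_t)^0.39 = (1730/2700)^0.39 = 0.8406
d^0.78 = 23100^0.78 = 2533
v^0.47 = 17200^0.47 = 97.88
g^-0.24 = 1.8^-0.24 = 0.8684
D_tc = 1.64 × 0.8406 × 2533 × 97.88 × 0.8684 = 2.968 × 10^5 m
D_f = 1.23 × (2.968 × 10^5)^1.03 = 5.328 × 10^5 m
     = 532.8 km

D_f ≈ 533 km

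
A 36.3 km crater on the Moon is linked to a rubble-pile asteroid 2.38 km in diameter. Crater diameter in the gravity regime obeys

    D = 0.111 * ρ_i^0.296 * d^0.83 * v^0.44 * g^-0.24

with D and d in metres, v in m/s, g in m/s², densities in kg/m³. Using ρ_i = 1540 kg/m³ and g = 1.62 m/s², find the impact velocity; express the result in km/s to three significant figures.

Rearranging for v: v = [D / (0.111 · 1540^0.296 · 2380^0.83 · 1.62^-0.24)]^(1/0.44).
D = 36300 m.
1540^0.296 = 8.780
2380^0.83 = 634.7
1.62^-0.24 = 0.8907
Denominator = 0.111 × 8.780 × 634.7 × 0.8907 = 551.0
D / 551.0 = 36300 / 551.0 = 65.88
v = 65.88^(1/0.44) = 65.88^2.2727 = 13598 m/s

v ≈ 13.6 km/s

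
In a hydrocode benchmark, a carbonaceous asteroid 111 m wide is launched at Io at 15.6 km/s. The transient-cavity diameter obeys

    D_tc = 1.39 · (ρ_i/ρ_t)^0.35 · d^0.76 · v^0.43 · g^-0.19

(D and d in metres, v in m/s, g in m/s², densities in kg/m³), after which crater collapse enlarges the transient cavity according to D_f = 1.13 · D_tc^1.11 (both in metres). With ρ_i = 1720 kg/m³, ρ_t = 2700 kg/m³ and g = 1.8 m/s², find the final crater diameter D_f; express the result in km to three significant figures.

v = 15600 m/s.
(ρ_i/ρ_t)^0.35 = (1720/2700)^0.35 = 0.8540
d^0.76 = 111^0.76 = 35.85
v^0.43 = 15600^0.43 = 63.54
g^-0.19 = 1.8^-0.19 = 0.8943
D_tc = 1.39 × 0.8540 × 35.85 × 63.54 × 0.8943 = 2418 m
D_f = 1.13 × (2418)^1.11 = 6437 m
     = 6.437 km

D_f ≈ 6.44 km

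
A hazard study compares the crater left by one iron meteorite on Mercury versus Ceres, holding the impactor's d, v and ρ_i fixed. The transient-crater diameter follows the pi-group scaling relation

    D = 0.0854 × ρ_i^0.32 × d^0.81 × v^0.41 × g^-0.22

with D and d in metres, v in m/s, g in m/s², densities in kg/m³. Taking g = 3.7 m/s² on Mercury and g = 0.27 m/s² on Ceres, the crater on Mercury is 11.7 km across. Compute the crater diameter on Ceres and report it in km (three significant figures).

D ≈ 20.8 km

All impactor-dependent factors cancel in the ratio, leaving D_Ceres/D_Mercury = (g_Ceres/g_Mercury)^-0.22.
(0.27/3.7)^-0.22 = 0.07297^-0.22 = 1.779
D_Ceres = 1.779 × 11.7 km = 20.8 km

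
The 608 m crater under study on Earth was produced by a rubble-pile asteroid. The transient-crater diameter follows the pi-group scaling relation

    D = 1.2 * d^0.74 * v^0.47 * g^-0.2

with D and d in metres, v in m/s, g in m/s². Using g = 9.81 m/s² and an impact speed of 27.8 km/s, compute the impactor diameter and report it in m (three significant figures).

d ≈ 12.6 m

Rearranging for d: d = [D / (1.2 · 27800^0.47 · 9.81^-0.2)]^(1/0.74).
27800^0.47 = 122.7
9.81^-0.2 = 0.6334
Denominator = 1.2 × 122.7 × 0.6334 = 93.26
D / 93.26 = 608 / 93.26 = 6.519
d = 6.519^(1/0.74) = 6.519^1.3514 = 12.60 m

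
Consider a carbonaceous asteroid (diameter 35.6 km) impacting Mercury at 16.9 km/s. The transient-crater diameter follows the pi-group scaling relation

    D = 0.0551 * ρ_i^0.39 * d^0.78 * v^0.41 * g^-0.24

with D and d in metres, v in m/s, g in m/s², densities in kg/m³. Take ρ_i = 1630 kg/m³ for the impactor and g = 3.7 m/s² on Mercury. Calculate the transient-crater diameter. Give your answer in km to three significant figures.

In SI units: d = 35600 m, v = 16900 m/s.
ρ_i^0.39 = 1630^0.39 = 17.90
d^0.78 = 35600^0.78 = 3549
v^0.41 = 16900^0.41 = 54.13
g^-0.24 = 3.7^-0.24 = 0.7305
D = 0.0551 × 17.90 × 3549 × 54.13 × 0.7305 = 1.384 × 10^5 m
   = 138.4 km

D ≈ 138 km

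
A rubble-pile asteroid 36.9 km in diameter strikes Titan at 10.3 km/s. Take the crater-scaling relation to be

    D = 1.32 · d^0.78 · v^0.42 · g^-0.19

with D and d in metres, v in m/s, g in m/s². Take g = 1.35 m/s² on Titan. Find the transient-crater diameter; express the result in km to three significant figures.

In SI units: d = 36900 m, v = 10300 m/s.
d^0.78 = 36900^0.78 = 3650
v^0.42 = 10300^0.42 = 48.46
g^-0.19 = 1.35^-0.19 = 0.9446
D = 1.32 × 3650 × 48.46 × 0.9446 = 2.205 × 10^5 m
   = 220.5 km

D ≈ 221 km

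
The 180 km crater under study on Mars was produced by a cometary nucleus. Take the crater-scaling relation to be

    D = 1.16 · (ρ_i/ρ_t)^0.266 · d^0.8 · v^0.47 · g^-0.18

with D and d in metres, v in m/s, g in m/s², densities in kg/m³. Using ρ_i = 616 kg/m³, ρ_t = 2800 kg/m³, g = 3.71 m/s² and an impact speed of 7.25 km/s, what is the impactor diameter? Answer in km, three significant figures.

Rearranging for d: d = [D / (1.16 · (616/2800)^0.266 · 7250^0.47 · 3.71^-0.18)]^(1/0.8).
D = 180000 m.
(616/2800)^0.266 = 0.6685
7250^0.47 = 65.22
3.71^-0.18 = 0.7898
Denominator = 1.16 × 0.6685 × 65.22 × 0.7898 = 39.94
D / 39.94 = 180000 / 39.94 = 4507
d = 4507^(1/0.8) = 4507^1.25 = 36928 m

d ≈ 36.9 km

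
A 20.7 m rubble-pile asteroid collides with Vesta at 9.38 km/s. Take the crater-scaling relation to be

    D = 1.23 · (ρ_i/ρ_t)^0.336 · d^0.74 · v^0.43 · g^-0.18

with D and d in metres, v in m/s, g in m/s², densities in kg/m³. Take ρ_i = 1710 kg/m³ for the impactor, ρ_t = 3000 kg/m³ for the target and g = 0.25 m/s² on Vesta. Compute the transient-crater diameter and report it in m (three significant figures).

In SI units: v = 9380 m/s.
(ρ_i/ρ_t)^0.336 = (1710/3000)^0.336 = 0.8279
d^0.74 = 20.7^0.74 = 9.415
v^0.43 = 9380^0.43 = 51.06
g^-0.18 = 0.25^-0.18 = 1.283
D = 1.23 × 0.8279 × 9.415 × 51.06 × 1.283 = 628.1 m

D ≈ 628 m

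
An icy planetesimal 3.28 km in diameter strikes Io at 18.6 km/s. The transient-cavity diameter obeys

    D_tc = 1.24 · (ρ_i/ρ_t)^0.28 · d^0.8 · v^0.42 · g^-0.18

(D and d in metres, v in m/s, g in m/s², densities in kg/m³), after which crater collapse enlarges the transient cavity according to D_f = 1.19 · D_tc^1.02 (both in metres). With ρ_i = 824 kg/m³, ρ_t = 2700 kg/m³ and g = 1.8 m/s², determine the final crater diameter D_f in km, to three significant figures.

In SI: d = 3280 m, v = 18600 m/s.
(ρ_i/ρ_t)^0.28 = (824/2700)^0.28 = 0.7173
d^0.8 = 3280^0.8 = 649.7
v^0.42 = 18600^0.42 = 62.11
g^-0.18 = 1.8^-0.18 = 0.8996
D_tc = 1.24 × 0.7173 × 649.7 × 62.11 × 0.8996 = 32290 m
D_f = 1.19 × (32290)^1.02 = 47293 m
     = 47.29 km

D_f ≈ 47.3 km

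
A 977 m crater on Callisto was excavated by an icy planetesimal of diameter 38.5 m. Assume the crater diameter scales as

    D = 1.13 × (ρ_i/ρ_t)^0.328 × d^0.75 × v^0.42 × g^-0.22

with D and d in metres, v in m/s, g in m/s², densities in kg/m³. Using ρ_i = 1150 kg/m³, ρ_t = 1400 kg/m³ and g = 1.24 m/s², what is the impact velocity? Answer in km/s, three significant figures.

v ≈ 18.9 km/s

Rearranging for v: v = [D / (1.13 · (1150/1400)^0.328 · 38.5^0.75 · 1.24^-0.22)]^(1/0.42).
(1150/1400)^0.328 = 0.9375
38.5^0.75 = 15.46
1.24^-0.22 = 0.9538
Denominator = 1.13 × 0.9375 × 15.46 × 0.9538 = 15.62
D / 15.62 = 977 / 15.62 = 62.55
v = 62.55^(1/0.42) = 62.55^2.381 = 18915 m/s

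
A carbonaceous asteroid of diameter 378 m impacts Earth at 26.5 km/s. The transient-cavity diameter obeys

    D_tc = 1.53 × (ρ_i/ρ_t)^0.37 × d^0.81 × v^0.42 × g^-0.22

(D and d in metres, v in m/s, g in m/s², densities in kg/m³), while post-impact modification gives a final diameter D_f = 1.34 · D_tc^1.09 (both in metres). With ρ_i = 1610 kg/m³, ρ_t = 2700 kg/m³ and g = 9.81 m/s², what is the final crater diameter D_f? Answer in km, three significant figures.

v = 26500 m/s.
(ρ_i/ρ_t)^0.37 = (1610/2700)^0.37 = 0.8259
d^0.81 = 378^0.81 = 122.4
v^0.42 = 26500^0.42 = 72.07
g^-0.22 = 9.81^-0.22 = 0.6051
D_tc = 1.53 × 0.8259 × 122.4 × 72.07 × 0.6051 = 6745 m
D_f = 1.34 × (6745)^1.09 = 19985 m
     = 19.98 km

D_f ≈ 20.0 km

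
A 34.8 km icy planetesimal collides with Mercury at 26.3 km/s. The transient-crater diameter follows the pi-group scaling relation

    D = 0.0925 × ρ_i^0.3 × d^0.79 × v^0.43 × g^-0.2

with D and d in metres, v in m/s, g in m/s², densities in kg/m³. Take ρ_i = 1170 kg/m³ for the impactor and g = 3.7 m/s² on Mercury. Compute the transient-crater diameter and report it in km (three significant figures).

D ≈ 183 km

In SI units: d = 34800 m, v = 26300 m/s.
ρ_i^0.3 = 1170^0.3 = 8.326
d^0.79 = 34800^0.79 = 3871
v^0.43 = 26300^0.43 = 79.54
g^-0.2 = 3.7^-0.2 = 0.7698
D = 0.0925 × 8.326 × 3871 × 79.54 × 0.7698 = 1.825 × 10^5 m
   = 182.5 km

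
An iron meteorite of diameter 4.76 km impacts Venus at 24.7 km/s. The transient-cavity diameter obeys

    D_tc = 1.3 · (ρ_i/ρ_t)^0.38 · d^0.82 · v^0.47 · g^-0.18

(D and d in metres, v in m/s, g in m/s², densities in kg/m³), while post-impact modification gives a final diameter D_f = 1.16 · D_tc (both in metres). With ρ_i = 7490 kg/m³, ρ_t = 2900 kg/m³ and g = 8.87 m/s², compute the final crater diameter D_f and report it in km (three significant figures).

D_f ≈ 176 km

In SI: d = 4760 m, v = 24700 m/s.
(ρ_i/ρ_t)^0.38 = (7490/2900)^0.38 = 1.434
d^0.82 = 4760^0.82 = 1037
v^0.47 = 24700^0.47 = 116.0
g^-0.18 = 8.87^-0.18 = 0.6751
D_tc = 1.3 × 1.434 × 1037 × 116.0 × 0.6751 = 1.514 × 10^5 m
D_f = 1.16 × 1.514 × 10^5 = 1.756 × 10^5 m
     = 175.6 km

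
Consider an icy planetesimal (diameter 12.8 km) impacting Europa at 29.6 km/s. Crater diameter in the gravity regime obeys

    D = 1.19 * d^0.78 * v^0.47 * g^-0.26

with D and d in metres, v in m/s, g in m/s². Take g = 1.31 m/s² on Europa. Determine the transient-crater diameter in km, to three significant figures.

D ≈ 224 km

In SI units: d = 12800 m, v = 29600 m/s.
d^0.78 = 12800^0.78 = 1598
v^0.47 = 29600^0.47 = 126.3
g^-0.26 = 1.31^-0.26 = 0.9322
D = 1.19 × 1598 × 126.3 × 0.9322 = 2.239 × 10^5 m
   = 223.9 km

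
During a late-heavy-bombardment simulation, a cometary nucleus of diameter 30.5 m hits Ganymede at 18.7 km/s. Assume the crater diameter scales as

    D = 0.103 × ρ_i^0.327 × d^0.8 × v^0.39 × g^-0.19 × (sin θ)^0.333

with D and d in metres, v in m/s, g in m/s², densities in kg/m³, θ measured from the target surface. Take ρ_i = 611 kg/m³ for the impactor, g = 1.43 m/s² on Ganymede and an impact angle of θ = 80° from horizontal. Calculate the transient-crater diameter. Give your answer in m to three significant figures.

D ≈ 557 m

In SI units: v = 18700 m/s.
ρ_i^0.327 = 611^0.327 = 8.148
d^0.8 = 30.5^0.8 = 15.40
v^0.39 = 18700^0.39 = 46.35
g^-0.19 = 1.43^-0.19 = 0.9343
(sin 80°)^0.333 = 0.9848^0.333 = 0.9949
D = 0.103 × 8.148 × 15.40 × 46.35 × 0.9343 × 0.9949 = 556.8 m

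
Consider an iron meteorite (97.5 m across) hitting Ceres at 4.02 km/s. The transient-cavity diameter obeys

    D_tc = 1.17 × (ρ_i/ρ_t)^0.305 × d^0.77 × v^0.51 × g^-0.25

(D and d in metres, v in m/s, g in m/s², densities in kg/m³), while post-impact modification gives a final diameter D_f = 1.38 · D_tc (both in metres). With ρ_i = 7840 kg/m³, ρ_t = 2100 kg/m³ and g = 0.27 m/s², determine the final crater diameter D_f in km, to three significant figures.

D_f ≈ 7.84 km

v = 4020 m/s.
(ρ_i/ρ_t)^0.305 = (7840/2100)^0.305 = 1.494
d^0.77 = 97.5^0.77 = 34.00
v^0.51 = 4020^0.51 = 68.89
g^-0.25 = 0.27^-0.25 = 1.387
D_tc = 1.17 × 1.494 × 34.00 × 68.89 × 1.387 = 5679 m
D_f = 1.38 × 5679 = 7837 m
     = 7.837 km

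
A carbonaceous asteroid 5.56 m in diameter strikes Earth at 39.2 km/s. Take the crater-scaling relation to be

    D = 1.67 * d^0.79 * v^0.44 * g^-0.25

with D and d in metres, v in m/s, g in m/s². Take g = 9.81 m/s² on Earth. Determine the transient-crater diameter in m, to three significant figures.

D ≈ 384 m

In SI units: v = 39200 m/s.
d^0.79 = 5.56^0.79 = 3.878
v^0.44 = 39200^0.44 = 105.0
g^-0.25 = 9.81^-0.25 = 0.5650
D = 1.67 × 3.878 × 105.0 × 0.5650 = 384.2 m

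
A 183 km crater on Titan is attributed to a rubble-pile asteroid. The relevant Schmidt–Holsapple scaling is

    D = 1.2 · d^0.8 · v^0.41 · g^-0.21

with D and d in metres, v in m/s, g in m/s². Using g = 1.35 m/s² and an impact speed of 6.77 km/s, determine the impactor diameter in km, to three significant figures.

d ≈ 35.5 km

Rearranging for d: d = [D / (1.2 · 6770^0.41 · 1.35^-0.21)]^(1/0.8).
D = 183000 m.
6770^0.41 = 37.20
1.35^-0.21 = 0.9389
Denominator = 1.2 × 37.20 × 0.9389 = 41.91
D / 41.91 = 183000 / 41.91 = 4366
d = 4366^(1/0.8) = 4366^1.25 = 35490 m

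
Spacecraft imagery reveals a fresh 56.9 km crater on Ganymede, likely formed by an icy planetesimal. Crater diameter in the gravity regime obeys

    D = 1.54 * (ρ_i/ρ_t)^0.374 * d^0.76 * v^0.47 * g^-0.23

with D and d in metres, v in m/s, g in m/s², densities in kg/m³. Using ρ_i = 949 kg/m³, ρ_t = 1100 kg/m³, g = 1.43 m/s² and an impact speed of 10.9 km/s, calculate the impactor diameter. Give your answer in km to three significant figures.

d ≈ 3.91 km

Rearranging for d: d = [D / (1.54 · (949/1100)^0.374 · 10900^0.47 · 1.43^-0.23)]^(1/0.76).
D = 56900 m.
(949/1100)^0.374 = 0.9463
10900^0.47 = 78.99
1.43^-0.23 = 0.9210
Denominator = 1.54 × 0.9463 × 78.99 × 0.9210 = 106.0
D / 106.0 = 56900 / 106.0 = 536.8
d = 536.8^(1/0.76) = 536.8^1.3158 = 3907 m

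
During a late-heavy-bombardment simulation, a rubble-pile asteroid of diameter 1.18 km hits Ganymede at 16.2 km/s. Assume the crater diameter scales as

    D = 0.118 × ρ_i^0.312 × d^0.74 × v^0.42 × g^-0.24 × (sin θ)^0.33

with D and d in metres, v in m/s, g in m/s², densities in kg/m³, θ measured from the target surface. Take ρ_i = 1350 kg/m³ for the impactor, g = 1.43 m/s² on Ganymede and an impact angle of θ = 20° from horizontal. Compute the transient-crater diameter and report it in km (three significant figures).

D ≈ 7.92 km

In SI units: d = 1180 m, v = 16200 m/s.
ρ_i^0.312 = 1350^0.312 = 9.477
d^0.74 = 1180^0.74 = 187.6
v^0.42 = 16200^0.42 = 58.61
g^-0.24 = 1.43^-0.24 = 0.9177
(sin 20°)^0.33 = 0.3420^0.33 = 0.7018
D = 0.118 × 9.477 × 187.6 × 58.61 × 0.9177 × 0.7018 = 7919 m
   = 7.919 km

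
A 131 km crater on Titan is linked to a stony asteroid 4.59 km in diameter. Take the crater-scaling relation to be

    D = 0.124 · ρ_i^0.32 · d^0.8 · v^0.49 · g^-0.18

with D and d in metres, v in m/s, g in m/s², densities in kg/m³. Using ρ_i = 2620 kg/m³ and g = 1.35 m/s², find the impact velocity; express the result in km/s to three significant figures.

v ≈ 13.5 km/s

Rearranging for v: v = [D / (0.124 · 2620^0.32 · 4590^0.8 · 1.35^-0.18)]^(1/0.49).
D = 131000 m.
2620^0.32 = 12.41
4590^0.8 = 850.1
1.35^-0.18 = 0.9474
Denominator = 0.124 × 12.41 × 850.1 × 0.9474 = 1239
D / 1239 = 131000 / 1239 = 105.7
v = 105.7^(1/0.49) = 105.7^2.0408 = 13512 m/s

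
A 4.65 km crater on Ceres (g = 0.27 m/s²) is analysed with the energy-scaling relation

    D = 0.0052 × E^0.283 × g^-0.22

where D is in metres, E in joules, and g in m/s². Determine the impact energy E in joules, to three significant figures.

Rearranging: E = [D / (0.0052 · g^-0.22)]^(1/0.283).
D = 4650 m.
g^-0.22 = 0.27^-0.22 = 1.334
D / (0.0052 × 1.334) = 4650 / (6.937 × 10^-3) = 6.703 × 10^5
E = (6.703 × 10^5)^3.5336 = 3.870 × 10^20 J

E ≈ 3.87 × 10^20 J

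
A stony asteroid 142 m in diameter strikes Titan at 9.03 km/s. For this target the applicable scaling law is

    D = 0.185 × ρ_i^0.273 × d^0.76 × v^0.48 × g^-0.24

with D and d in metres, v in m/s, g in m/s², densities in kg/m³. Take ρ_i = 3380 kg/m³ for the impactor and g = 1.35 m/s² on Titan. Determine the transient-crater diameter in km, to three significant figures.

D ≈ 5.42 km

In SI units: v = 9030 m/s.
ρ_i^0.273 = 3380^0.273 = 9.192
d^0.76 = 142^0.76 = 43.23
v^0.48 = 9030^0.48 = 79.20
g^-0.24 = 1.35^-0.24 = 0.9305
D = 0.185 × 9.192 × 43.23 × 79.20 × 0.9305 = 5418 m
   = 5.418 km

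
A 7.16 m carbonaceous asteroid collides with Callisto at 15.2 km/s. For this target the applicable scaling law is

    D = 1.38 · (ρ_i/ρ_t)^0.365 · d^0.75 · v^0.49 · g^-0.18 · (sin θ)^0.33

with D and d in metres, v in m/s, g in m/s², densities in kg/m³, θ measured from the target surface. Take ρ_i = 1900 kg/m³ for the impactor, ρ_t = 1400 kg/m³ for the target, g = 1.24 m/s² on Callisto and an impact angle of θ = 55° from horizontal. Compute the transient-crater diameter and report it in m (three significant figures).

D ≈ 681 m

In SI units: v = 15200 m/s.
(ρ_i/ρ_t)^0.365 = (1900/1400)^0.365 = 1.118
d^0.75 = 7.16^0.75 = 4.377
v^0.49 = 15200^0.49 = 112.0
g^-0.18 = 1.24^-0.18 = 0.9620
(sin 55°)^0.33 = 0.8192^0.33 = 0.9363
D = 1.38 × 1.118 × 4.377 × 112.0 × 0.9620 × 0.9363 = 681.2 m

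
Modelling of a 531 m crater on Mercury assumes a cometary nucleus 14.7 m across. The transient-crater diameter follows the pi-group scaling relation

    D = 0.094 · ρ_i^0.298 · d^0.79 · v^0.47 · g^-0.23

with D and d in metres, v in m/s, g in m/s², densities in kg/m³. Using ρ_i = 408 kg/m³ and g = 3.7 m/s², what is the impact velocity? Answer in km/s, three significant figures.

v ≈ 44.0 km/s

Rearranging for v: v = [D / (0.094 · 408^0.298 · 14.7^0.79 · 3.7^-0.23)]^(1/0.47).
408^0.298 = 5.998
14.7^0.79 = 8.360
3.7^-0.23 = 0.7401
Denominator = 0.094 × 5.998 × 8.360 × 0.7401 = 3.488
D / 3.488 = 531 / 3.488 = 152.2
v = 152.2^(1/0.47) = 152.2^2.1277 = 44007 m/s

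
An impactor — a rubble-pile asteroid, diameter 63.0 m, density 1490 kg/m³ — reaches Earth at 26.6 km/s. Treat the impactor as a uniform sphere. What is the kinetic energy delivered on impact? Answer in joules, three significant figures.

E ≈ 6.90 × 10^16 J

v = 26600 m/s.
Mass m = (π/6) ρ d³ = (π/6) × 1490 × (63)³ = 1.951 × 10^8 kg
E = ½ m v² = 0.5 × 1.951 × 10^8 × (26600)² = 6.902 × 10^16 J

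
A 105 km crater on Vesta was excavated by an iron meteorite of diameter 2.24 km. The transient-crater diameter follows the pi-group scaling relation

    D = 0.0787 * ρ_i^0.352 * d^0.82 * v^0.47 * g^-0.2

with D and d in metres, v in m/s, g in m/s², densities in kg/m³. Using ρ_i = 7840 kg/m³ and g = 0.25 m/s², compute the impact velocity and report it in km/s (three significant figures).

v ≈ 10.3 km/s

Rearranging for v: v = [D / (0.0787 · 7840^0.352 · 2240^0.82 · 0.25^-0.2)]^(1/0.47).
D = 105000 m.
7840^0.352 = 23.49
2240^0.82 = 558.7
0.25^-0.2 = 1.320
Denominator = 0.0787 × 23.49 × 558.7 × 1.320 = 1363
D / 1363 = 105000 / 1363 = 77.04
v = 77.04^(1/0.47) = 77.04^2.1277 = 10336 m/s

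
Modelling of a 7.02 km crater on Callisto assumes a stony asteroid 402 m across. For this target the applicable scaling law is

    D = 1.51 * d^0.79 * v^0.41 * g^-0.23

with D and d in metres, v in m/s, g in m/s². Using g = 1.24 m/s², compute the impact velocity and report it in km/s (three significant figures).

Rearranging for v: v = [D / (1.51 · 402^0.79 · 1.24^-0.23)]^(1/0.41).
D = 7020 m.
402^0.79 = 114.1
1.24^-0.23 = 0.9517
Denominator = 1.51 × 114.1 × 0.9517 = 164.0
D / 164.0 = 7020 / 164.0 = 42.80
v = 42.80^(1/0.41) = 42.80^2.439 = 9530 m/s

v ≈ 9.53 km/s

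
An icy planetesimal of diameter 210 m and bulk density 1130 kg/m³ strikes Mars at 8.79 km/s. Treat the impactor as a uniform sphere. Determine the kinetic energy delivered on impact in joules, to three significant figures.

v = 8790 m/s.
Mass m = (π/6) ρ d³ = (π/6) × 1130 × (210)³ = 5.479 × 10^9 kg
E = ½ m v² = 0.5 × 5.479 × 10^9 × (8790)² = 2.117 × 10^17 J

E ≈ 2.12 × 10^17 J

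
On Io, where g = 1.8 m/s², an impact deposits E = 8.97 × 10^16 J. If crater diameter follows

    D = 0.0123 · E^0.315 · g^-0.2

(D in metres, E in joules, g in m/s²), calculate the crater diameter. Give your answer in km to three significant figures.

E^0.315 = (8.97 × 10^16)^0.315 = 2.188 × 10^5
g^-0.2 = 1.8^-0.2 = 0.8891
D = 0.0123 × 2.188 × 10^5 × 0.8891 = 2393 m
   = 2.393 km

D ≈ 2.39 km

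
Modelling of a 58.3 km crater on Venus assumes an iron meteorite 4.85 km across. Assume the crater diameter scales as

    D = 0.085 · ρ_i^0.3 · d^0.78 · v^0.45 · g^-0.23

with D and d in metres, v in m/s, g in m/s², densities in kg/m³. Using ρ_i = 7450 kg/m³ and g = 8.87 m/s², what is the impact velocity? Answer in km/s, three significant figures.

Rearranging for v: v = [D / (0.085 · 7450^0.3 · 4850^0.78 · 8.87^-0.23)]^(1/0.45).
D = 58300 m.
7450^0.3 = 14.51
4850^0.78 = 749.7
8.87^-0.23 = 0.6053
Denominator = 0.085 × 14.51 × 749.7 × 0.6053 = 559.7
D / 559.7 = 58300 / 559.7 = 104.2
v = 104.2^(1/0.45) = 104.2^2.2222 = 30486 m/s

v ≈ 30.5 km/s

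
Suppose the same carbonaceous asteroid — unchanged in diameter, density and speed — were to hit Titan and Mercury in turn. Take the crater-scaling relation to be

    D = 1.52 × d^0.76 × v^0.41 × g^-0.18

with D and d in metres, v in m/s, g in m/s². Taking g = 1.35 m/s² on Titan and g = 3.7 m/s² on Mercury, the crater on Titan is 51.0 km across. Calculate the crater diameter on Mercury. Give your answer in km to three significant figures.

D ≈ 42.5 km

All impactor-dependent factors cancel in the ratio, leaving D_Mercury/D_Titan = (g_Mercury/g_Titan)^-0.18.
(3.7/1.35)^-0.18 = 2.741^-0.18 = 0.8340
D_Mercury = 0.8340 × 51.0 km = 42.5 km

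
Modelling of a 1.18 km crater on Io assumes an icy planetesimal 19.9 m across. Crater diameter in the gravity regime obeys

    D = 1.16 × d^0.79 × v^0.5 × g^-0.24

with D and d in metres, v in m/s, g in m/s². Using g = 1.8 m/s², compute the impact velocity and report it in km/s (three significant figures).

v ≈ 12.2 km/s

Rearranging for v: v = [D / (1.16 · 19.9^0.79 · 1.8^-0.24)]^(1/0.5).
D = 1180 m.
19.9^0.79 = 10.62
1.8^-0.24 = 0.8684
Denominator = 1.16 × 10.62 × 0.8684 = 10.70
D / 10.70 = 1180 / 10.70 = 110.3
v = 110.3^(1/0.5) = 110.3^2 = 12166 m/s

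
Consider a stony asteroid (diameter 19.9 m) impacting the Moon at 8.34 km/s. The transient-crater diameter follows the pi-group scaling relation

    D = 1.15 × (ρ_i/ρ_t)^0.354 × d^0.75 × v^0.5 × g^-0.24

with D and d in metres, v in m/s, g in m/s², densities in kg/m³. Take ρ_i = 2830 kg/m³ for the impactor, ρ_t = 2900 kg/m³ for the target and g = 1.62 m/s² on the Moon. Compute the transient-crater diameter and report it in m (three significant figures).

D ≈ 874 m

In SI units: v = 8340 m/s.
(ρ_i/ρ_t)^0.354 = (2830/2900)^0.354 = 0.9914
d^0.75 = 19.9^0.75 = 9.422
v^0.5 = 8340^0.5 = 91.32
g^-0.24 = 1.62^-0.24 = 0.8907
D = 1.15 × 0.9914 × 9.422 × 91.32 × 0.8907 = 873.8 m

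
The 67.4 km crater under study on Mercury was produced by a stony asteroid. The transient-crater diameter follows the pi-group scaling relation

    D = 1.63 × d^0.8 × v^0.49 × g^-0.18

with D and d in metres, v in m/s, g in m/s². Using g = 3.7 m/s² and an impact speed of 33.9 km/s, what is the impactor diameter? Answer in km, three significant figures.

Rearranging for d: d = [D / (1.63 · 33900^0.49 · 3.7^-0.18)]^(1/0.8).
D = 67400 m.
33900^0.49 = 165.9
3.7^-0.18 = 0.7902
Denominator = 1.63 × 165.9 × 0.7902 = 213.7
D / 213.7 = 67400 / 213.7 = 315.4
d = 315.4^(1/0.8) = 315.4^1.25 = 1329 m

d ≈ 1.33 km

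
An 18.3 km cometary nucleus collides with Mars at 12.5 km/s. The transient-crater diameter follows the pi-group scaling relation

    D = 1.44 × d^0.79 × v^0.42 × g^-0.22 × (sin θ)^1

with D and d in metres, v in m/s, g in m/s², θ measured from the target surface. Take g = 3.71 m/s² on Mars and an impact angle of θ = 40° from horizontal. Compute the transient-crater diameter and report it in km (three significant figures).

D ≈ 85.0 km

In SI units: d = 18300 m, v = 12500 m/s.
d^0.79 = 18300^0.79 = 2330
v^0.42 = 12500^0.42 = 52.57
g^-0.22 = 3.71^-0.22 = 0.7494
(sin 40°)^1 = 0.6428^1 = 0.6428
D = 1.44 × 2330 × 52.57 × 0.7494 × 0.6428 = 84966 m
   = 84.97 km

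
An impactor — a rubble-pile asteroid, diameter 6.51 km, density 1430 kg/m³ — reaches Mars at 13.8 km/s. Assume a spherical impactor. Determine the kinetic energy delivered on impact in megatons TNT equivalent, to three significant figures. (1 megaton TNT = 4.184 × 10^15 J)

E ≈ 4.70 × 10^6 Mt TNT

d = 6510 m; v = 13800 m/s.
Mass m = (π/6) ρ d³ = (π/6) × 1430 × (6510)³ = 2.066 × 10^14 kg
E = ½ m v² = 0.5 × 2.066 × 10^14 × (13800)² = 1.967 × 10^22 J
   = 1.967 × 10^22 / 4.184×10^15 = 4.701 × 10^6 Mt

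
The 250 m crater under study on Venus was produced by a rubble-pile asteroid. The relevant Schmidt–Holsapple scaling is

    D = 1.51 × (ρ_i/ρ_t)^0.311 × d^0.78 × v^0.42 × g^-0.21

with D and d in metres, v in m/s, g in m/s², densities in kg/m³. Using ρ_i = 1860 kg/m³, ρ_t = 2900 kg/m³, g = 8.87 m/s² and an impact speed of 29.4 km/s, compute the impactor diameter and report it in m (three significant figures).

Rearranging for d: d = [D / (1.51 · (1860/2900)^0.311 · 29400^0.42 · 8.87^-0.21)]^(1/0.78).
(1860/2900)^0.311 = 0.8710
29400^0.42 = 75.28
8.87^-0.21 = 0.6323
Denominator = 1.51 × 0.8710 × 75.28 × 0.6323 = 62.60
D / 62.60 = 250 / 62.60 = 3.994
d = 3.994^(1/0.78) = 3.994^1.2821 = 5.903 m

d ≈ 5.90 m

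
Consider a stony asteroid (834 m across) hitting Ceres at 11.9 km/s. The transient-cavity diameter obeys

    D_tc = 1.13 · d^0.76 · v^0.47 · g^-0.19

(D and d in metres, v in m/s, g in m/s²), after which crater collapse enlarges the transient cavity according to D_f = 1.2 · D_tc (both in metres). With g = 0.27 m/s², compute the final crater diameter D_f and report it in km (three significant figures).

D_f ≈ 23.8 km

v = 11900 m/s.
d^0.76 = 834^0.76 = 166.0
v^0.47 = 11900^0.47 = 82.32
g^-0.19 = 0.27^-0.19 = 1.282
D_tc = 1.13 × 166.0 × 82.32 × 1.282 = 19800 m
D_f = 1.2 × 19800 = 23760 m
     = 23.76 km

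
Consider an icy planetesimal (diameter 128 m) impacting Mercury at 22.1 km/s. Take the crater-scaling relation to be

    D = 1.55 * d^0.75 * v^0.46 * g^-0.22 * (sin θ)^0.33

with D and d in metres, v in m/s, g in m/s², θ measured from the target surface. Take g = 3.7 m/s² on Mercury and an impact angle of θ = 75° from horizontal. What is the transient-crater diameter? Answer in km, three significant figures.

In SI units: v = 22100 m/s.
d^0.75 = 128^0.75 = 38.05
v^0.46 = 22100^0.46 = 99.64
g^-0.22 = 3.7^-0.22 = 0.7499
(sin 75°)^0.33 = 0.9659^0.33 = 0.9886
D = 1.55 × 38.05 × 99.64 × 0.7499 × 0.9886 = 4357 m
   = 4.357 km

D ≈ 4.36 km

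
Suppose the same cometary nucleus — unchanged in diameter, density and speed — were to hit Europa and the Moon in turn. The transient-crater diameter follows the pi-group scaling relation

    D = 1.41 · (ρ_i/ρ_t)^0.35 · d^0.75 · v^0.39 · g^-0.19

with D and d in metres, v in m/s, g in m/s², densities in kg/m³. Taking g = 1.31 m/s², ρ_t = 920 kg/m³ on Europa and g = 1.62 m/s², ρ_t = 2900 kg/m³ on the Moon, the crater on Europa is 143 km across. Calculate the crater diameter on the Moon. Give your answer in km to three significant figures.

D ≈ 91.9 km

The impactor-only factors (d, v, ρ_i) cancel in the ratio, leaving D_Moon/D_Europa = (g_Moon/g_Europa)^-0.19 · (ρ_t,Europa/ρ_t,Moon)^0.35.
(1.62/1.31)^-0.19 = 1.237^-0.19 = 0.9604
(920/2900)^0.35 = 0.3172^0.35 = 0.6691
Ratio = 0.9604 × 0.6691 = 0.6426
D_Moon = 0.6426 × 143 km = 91.9 km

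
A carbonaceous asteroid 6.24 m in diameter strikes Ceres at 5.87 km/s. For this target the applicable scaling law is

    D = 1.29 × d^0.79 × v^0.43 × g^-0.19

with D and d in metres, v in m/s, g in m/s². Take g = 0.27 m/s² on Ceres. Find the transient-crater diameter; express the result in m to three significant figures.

In SI units: v = 5870 m/s.
d^0.79 = 6.24^0.79 = 4.248
v^0.43 = 5870^0.43 = 41.74
g^-0.19 = 0.27^-0.19 = 1.282
D = 1.29 × 4.248 × 41.74 × 1.282 = 293.2 m

D ≈ 293 m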